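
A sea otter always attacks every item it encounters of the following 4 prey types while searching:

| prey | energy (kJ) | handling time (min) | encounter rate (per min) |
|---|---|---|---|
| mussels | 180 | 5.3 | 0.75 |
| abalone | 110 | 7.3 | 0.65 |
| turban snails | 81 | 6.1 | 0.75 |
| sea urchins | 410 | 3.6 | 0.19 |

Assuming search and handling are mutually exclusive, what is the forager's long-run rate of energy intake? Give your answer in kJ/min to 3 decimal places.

23.042 kJ/min

R = (0.75×180 + 0.65×110 + 0.75×81 + 0.19×410) / (1 + 0.75×5.3 + 0.65×7.3 + 0.75×6.1 + 0.19×3.6) = 345.1/14.98 = 23.04 kJ/min.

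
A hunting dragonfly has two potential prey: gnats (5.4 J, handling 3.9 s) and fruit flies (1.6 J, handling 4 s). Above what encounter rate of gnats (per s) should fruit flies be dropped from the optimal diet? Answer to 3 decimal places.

0.104 per s

The zero-one rule: include fruit flies iff E₂/h₂ > λE₁/(1+λh₁). Equality gives the switch point.
λE₁h₂ = E₂ + λE₂h₁ ⇒ λ = E₂/(E₁h₂ − E₂h₁) = 1.6/(21.6 − 6.24) = 0.1042 per s.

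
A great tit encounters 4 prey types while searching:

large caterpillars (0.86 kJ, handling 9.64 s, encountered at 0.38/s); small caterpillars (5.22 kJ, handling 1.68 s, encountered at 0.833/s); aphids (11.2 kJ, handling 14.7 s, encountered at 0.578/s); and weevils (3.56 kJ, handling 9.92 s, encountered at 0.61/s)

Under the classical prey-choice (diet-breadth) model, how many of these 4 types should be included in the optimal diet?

1

Profitabilities (E/h, kJ/s): small caterpillars 3.11, aphids 0.762, weevils 0.359, large caterpillars 0.0892. Add prey in this order while the next type's profitability exceeds the intake rate on those already taken.
Rate on top 1: 1.812. aphids: 0.762 < 1.812 → exclude; stop.
Optimal diet: small caterpillars — 1 of 4 types.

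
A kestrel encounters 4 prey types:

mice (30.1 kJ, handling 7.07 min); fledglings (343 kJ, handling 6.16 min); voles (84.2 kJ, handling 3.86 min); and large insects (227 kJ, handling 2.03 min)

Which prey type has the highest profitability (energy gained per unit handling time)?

In descending order of E/h:
large insects: 227/2.03 = 112 kJ/min
fledglings: 343/6.16 = 55.7 kJ/min
voles: 84.2/3.86 = 21.8 kJ/min
mice: 30.1/7.07 = 4.26 kJ/min

large insects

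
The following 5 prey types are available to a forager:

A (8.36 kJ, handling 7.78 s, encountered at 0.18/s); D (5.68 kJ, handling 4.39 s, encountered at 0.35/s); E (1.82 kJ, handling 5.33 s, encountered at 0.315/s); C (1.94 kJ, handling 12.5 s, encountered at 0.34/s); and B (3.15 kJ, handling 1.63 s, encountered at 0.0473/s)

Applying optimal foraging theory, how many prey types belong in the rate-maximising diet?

Profitabilities (E/h, kJ/s): B 1.93, D 1.29, A 1.07, E 0.341, C 0.155. Add prey in this order while the next type's profitability exceeds the intake rate on those already taken.
Rate on top 1: 0.1383. D: 1.29 > 0.1383 → include.
Rate on top 2: 0.8176. A: 1.07 > 0.8176 → include.
Rate on top 3: 0.9073. E: 0.341 < 0.9073 → exclude; stop.
Optimal diet: B, D, A — 3 of 5 types.

3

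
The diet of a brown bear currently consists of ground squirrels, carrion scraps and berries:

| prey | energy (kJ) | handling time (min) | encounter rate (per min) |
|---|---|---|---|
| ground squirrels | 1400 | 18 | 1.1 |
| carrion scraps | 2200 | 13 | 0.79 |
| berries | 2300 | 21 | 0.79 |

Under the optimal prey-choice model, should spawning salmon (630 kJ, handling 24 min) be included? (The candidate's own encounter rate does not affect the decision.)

No

Current rate: (1.1×1400 + 0.79×2200 + 0.79×2300)/(1 + 1.1×18 + 0.79×13 + 0.79×21) = 106.9 kJ/min.
Profitability of spawning salmon: 630/24 = 26.25 kJ/min.
26.25 < 106.9, so adding spawning salmon would lower the average — exclude it.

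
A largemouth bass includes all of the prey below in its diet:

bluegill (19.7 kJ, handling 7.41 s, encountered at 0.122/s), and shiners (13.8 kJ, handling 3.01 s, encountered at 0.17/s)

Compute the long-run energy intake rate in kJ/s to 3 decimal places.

1.966 kJ/s

R = (0.122×19.7 + 0.17×13.8) / (1 + 0.122×7.41 + 0.17×3.01) = 4.749/2.416 = 1.966 kJ/s.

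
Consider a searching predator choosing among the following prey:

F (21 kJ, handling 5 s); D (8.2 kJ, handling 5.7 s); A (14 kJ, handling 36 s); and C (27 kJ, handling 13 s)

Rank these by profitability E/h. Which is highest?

In descending order of E/h:
F: 21/5 = 4.2 kJ/s
C: 27/13 = 2.08 kJ/s
D: 8.2/5.7 = 1.44 kJ/s
A: 14/36 = 0.389 kJ/s

F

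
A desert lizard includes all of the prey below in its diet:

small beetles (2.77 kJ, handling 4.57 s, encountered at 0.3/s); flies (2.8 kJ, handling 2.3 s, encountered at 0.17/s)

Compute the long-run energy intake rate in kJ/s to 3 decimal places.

Energy encountered per unit search time: 0.3×2.77 + 0.17×2.8 = 1.307 kJ/s.
Handling time per unit search time: 0.3×4.57 + 0.17×2.3 = 1.762.
Rate = 1.307/(1 + 1.762) = 0.4732 kJ/s.

0.473 kJ/s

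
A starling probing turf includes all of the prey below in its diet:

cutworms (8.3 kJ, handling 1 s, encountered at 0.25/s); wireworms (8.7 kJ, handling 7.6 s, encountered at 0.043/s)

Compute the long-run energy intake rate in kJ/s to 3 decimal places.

R = Σλ_iE_i / (1 + Σλ_ih_i)
Numerator: 0.25×8.3 + 0.043×8.7 = 2.449
Denominator: 1 + 0.25×1 + 0.043×7.6 = 1.577
R = 2.449/1.577 = 1.553 kJ/s

1.553 kJ/s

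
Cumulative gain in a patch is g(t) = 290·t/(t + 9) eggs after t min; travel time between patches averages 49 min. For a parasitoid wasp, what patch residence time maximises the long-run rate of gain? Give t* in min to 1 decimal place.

Maximise g(t)/(T+t): set derivative to zero → g'(t)(T+t) = g(t).
g'(t) = 290·9/(t + 9)². Setting 290·9/(t+9)² = 290t/[(t+9)(49+t)] gives 9(49+t) = t(t+9), so t² = 9×49 = 441.
t* = √441 = 21 min.

21.0 min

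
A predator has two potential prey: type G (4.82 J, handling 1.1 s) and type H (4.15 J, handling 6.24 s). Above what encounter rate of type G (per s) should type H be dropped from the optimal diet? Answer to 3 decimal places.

The zero-one rule: include type H iff E₂/h₂ > λE₁/(1+λh₁). Equality gives the switch point.
λE₁h₂ = E₂ + λE₂h₁ ⇒ λ = E₂/(E₁h₂ − E₂h₁) = 4.15/(30.08 − 4.565) = 0.1627 per s.

0.163 per s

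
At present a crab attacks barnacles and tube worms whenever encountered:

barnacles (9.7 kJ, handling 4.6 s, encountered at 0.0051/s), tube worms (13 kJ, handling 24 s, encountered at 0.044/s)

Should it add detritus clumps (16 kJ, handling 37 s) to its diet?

Yes

On barnacles and tube worms alone, R = ΣλE/(1+Σλh) = 0.6215/2.079 = 0.2989 kJ/s.
Profitability of detritus clumps: 16/37 = 0.4324 kJ/s.
0.4324 > 0.2989, so adding detritus clumps raises the average — include it.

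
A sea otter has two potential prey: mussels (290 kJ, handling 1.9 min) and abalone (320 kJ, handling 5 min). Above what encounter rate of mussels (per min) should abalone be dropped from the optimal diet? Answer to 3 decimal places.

The zero-one rule: include abalone iff E₂/h₂ > λE₁/(1+λh₁). Equality gives the switch point.
λE₁h₂ = E₂ + λE₂h₁ ⇒ λ = E₂/(E₁h₂ − E₂h₁) = 320/(1450 − 608) = 0.38 per min.

0.380 per min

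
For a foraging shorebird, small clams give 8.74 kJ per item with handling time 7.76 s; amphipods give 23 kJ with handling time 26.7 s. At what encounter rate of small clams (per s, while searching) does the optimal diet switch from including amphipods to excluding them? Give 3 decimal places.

The zero-one rule: include amphipods iff E₂/h₂ > λE₁/(1+λh₁). Equality gives the switch point.
λE₁h₂ = E₂ + λE₂h₁ ⇒ λ = E₂/(E₁h₂ − E₂h₁) = 23/(233.4 − 178.5) = 0.4191 per s.

0.419 per s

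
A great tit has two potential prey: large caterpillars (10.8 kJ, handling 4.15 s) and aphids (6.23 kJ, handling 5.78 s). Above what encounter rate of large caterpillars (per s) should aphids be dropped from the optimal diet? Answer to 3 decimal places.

The zero-one rule: include aphids iff E₂/h₂ > λE₁/(1+λh₁). Equality gives the switch point.
λE₁h₂ = E₂ + λE₂h₁ ⇒ λ = E₂/(E₁h₂ − E₂h₁) = 6.23/(62.42 − 25.85) = 0.1704 per s.

0.170 per s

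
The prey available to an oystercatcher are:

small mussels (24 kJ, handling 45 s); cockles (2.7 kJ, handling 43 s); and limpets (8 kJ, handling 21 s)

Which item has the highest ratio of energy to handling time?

In descending order of E/h:
small mussels: 24/45 = 0.533 kJ/s
limpets: 8/21 = 0.381 kJ/s
cockles: 2.7/43 = 0.0628 kJ/s

small mussels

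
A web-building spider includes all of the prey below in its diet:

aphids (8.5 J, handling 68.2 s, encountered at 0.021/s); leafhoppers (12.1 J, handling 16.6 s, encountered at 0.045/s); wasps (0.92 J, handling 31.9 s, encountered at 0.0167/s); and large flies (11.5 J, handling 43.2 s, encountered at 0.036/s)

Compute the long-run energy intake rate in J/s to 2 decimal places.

0.22 J/s

R = Σλ_iE_i / (1 + Σλ_ih_i)
Numerator: 0.021×8.5 + 0.045×12.1 + 0.0167×0.92 + 0.036×11.5 = 1.152
Denominator: 1 + 0.021×68.2 + 0.045×16.6 + 0.0167×31.9 + 0.036×43.2 = 5.267
R = 1.152/5.267 = 0.2188 J/s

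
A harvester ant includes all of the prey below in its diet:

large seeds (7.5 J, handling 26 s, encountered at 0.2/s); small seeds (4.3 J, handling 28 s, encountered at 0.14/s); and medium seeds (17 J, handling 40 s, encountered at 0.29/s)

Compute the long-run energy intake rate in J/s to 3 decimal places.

0.324 J/s

Energy encountered per unit search time: 0.2×7.5 + 0.14×4.3 + 0.29×17 = 7.032 J/s.
Handling time per unit search time: 0.2×26 + 0.14×28 + 0.29×40 = 20.72.
Rate = 7.032/(1 + 20.72) = 0.3238 J/s.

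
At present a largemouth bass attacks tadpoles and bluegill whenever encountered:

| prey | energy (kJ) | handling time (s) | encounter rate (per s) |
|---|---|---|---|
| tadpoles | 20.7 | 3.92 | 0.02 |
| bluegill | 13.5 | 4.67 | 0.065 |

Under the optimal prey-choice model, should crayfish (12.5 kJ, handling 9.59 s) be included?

Intake rate on the current diet: R = (0.02×20.7 + 0.065×13.5) / (1 + 0.02×3.92 + 0.065×4.67) = 1.292/1.382 = 0.9345 kJ/s.
crayfish: E/h = 12.5/9.59 = 1.303 kJ/s.
1.303 > 0.9345, so adding crayfish raises the average — include it.

Yes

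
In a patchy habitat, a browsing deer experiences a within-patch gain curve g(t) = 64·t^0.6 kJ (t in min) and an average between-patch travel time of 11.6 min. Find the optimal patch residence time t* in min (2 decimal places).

By the marginal value theorem, leave when the instantaneous gain rate g'(t) equals the habitat-wide average g(t)/(T + t).
g'(t) = 0.6·64·t^-0.4. Setting 0.6·64·t^-0.4 = 64·t^0.6/(11.6+t) gives 0.6(11.6+t) = t, so 0.40·t = 0.6×11.6.
t* = 0.6×11.6/0.40 = 17.4 min.

17.40 min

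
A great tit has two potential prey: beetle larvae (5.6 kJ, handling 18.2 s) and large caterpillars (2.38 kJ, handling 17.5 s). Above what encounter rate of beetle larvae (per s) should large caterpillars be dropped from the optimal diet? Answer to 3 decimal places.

The zero-one rule: include large caterpillars iff E₂/h₂ > λE₁/(1+λh₁). Equality gives the switch point.
λE₁h₂ = E₂ + λE₂h₁ ⇒ λ = E₂/(E₁h₂ − E₂h₁) = 2.38/(98 − 43.32) = 0.04352 per s.

0.044 per s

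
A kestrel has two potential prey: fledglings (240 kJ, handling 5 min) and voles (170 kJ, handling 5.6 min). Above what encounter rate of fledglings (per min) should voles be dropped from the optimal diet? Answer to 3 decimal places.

0.344 per min

Drop voles once their profitability E₂/h₂ falls below the rate achievable on fledglings alone: E₂/h₂ = λE₁/(1 + λh₁).
Solve for λ: λE₁h₂ = E₂(1 + λh₁) → λ(E₁h₂ − E₂h₁) = E₂ → λ = E₂/(E₁h₂ − E₂h₁).
λ = 170/(240×5.6 − 170×5) = 170/494 = 0.3441 per min.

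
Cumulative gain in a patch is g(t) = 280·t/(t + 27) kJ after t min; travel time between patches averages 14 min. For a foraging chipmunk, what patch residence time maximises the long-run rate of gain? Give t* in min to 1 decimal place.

Optimal t* satisfies g'(t*) = g(t*)/(T + t*).
g'(t) = 280·27/(t + 27)². Setting 280·27/(t+27)² = 280t/[(t+27)(14+t)] gives 27(14+t) = t(t+27), so t² = 27×14 = 378.
t* = √378 = 19.44 min.

19.4 min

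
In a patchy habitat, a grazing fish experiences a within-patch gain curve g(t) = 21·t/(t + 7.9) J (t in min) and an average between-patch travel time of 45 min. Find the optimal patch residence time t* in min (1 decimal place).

18.9 min

Maximise g(t)/(T+t): set derivative to zero → g'(t)(T+t) = g(t).
g'(t) = 21·7.9/(t + 7.9)². Setting 21·7.9/(t+7.9)² = 21t/[(t+7.9)(45+t)] gives 7.9(45+t) = t(t+7.9), so t² = 7.9×45 = 355.5.
t* = √355.5 = 18.85 min.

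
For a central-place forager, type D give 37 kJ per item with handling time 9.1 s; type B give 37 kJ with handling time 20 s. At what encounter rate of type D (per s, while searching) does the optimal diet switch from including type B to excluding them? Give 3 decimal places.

At the threshold, the rate on type D alone equals the profitability of type B: λ·37/(1 + λ·9.1) = 37/20 = 1.85.
Rearranging, λ(37 − 1.85×9.1) = 1.85, so λ = 1.85/20.16 = 0.09174 per s.

0.092 per s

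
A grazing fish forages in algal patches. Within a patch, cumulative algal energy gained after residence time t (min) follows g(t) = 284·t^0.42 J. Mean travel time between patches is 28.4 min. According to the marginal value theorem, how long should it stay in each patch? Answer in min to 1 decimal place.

By the marginal value theorem, leave when the instantaneous gain rate g'(t) equals the habitat-wide average g(t)/(T + t).
g'(t) = 0.42·284·t^-0.58. Setting 0.42·284·t^-0.58 = 284·t^0.42/(28.4+t) gives 0.42(28.4+t) = t, so 0.58·t = 0.42×28.4.
t* = 0.42×28.4/0.58 = 20.57 min.

20.6 min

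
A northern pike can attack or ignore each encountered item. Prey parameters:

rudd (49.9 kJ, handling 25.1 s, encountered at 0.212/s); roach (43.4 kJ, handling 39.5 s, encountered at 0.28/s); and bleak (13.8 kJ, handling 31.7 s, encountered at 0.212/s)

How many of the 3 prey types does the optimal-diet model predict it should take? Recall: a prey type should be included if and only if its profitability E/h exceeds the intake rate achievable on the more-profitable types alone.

1

E/h in descending order: rudd 1.99, roach 1.1, bleak 0.435 kJ/s. The optimal diet is the largest prefix of this list for which every included type satisfies E_i/h_i > R on the types above it.
Rate on top 1: 1.674. roach: 1.1 < 1.674 → exclude; stop.
Optimal diet: rudd — 1 of 3 types.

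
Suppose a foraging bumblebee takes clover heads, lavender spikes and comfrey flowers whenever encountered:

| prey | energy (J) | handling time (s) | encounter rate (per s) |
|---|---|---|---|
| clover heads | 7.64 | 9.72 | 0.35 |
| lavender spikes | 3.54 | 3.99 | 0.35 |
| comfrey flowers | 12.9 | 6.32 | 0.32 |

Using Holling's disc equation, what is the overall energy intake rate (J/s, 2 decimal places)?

1.03 J/s

R = (0.35×7.64 + 0.35×3.54 + 0.32×12.9) / (1 + 0.35×9.72 + 0.35×3.99 + 0.32×6.32) = 8.041/7.821 = 1.028 J/s.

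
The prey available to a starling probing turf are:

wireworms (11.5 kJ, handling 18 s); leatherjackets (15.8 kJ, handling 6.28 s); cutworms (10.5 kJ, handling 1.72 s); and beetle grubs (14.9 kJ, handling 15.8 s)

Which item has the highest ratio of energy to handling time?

In descending order of E/h:
cutworms: 10.5/1.72 = 6.1 kJ/s
leatherjackets: 15.8/6.28 = 2.52 kJ/s
beetle grubs: 14.9/15.8 = 0.943 kJ/s
wireworms: 11.5/18 = 0.639 kJ/s

cutworms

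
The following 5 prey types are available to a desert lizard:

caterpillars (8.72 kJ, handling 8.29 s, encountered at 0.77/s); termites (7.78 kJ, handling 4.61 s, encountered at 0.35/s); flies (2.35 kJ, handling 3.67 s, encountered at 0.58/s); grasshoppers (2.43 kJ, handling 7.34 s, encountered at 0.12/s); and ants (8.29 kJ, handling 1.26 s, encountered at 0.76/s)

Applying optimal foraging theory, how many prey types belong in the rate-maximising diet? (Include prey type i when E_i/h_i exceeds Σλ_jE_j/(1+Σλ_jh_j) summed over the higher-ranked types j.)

Rank by E/h (kJ/s): ants 6.58, termites 1.69, caterpillars 1.05, flies 0.64, grasshoppers 0.331. Include each in turn until the next type's E/h falls below the running intake rate.
Rate on top 1: 3.218. termites: 1.69 < 3.218 → exclude; stop.
Optimal diet: ants — 1 of 5 types.

1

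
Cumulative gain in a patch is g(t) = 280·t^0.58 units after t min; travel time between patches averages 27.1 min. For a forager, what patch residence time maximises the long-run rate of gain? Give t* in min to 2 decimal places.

Optimal t* satisfies g'(t*) = g(t*)/(T + t*).
g'(t) = 0.58·280·t^-0.42. Setting 0.58·280·t^-0.42 = 280·t^0.58/(27.1+t) gives 0.58(27.1+t) = t, so 0.42·t = 0.58×27.1.
t* = 0.58×27.1/0.42 = 37.42 min.

37.42 min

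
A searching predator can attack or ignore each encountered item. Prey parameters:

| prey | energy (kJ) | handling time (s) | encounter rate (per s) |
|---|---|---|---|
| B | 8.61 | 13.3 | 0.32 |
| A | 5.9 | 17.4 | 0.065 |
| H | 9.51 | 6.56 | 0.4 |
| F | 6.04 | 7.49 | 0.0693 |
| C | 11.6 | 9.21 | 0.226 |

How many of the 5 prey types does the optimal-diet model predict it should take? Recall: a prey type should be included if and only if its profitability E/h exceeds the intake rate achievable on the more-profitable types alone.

Rank by E/h (kJ/s): H 1.45, C 1.26, F 0.806, B 0.647, A 0.339. Include each in turn until the next type's E/h falls below the running intake rate.
Rate on top 1: 1.05. C: 1.26 > 1.05 → include.
Rate on top 2: 1.126. F: 0.806 < 1.126 → exclude; stop.
Optimal diet: H, C — 2 of 5 types.

2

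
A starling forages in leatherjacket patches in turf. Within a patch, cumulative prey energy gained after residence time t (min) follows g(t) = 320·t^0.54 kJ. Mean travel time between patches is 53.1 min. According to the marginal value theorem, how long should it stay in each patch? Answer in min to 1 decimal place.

By the marginal value theorem, leave when the instantaneous gain rate g'(t) equals the habitat-wide average g(t)/(T + t).
g'(t) = 0.54·320·t^-0.46. Setting 0.54·320·t^-0.46 = 320·t^0.54/(53.1+t) gives 0.54(53.1+t) = t, so 0.46·t = 0.54×53.1.
t* = 0.54×53.1/0.46 = 62.33 min.

62.3 min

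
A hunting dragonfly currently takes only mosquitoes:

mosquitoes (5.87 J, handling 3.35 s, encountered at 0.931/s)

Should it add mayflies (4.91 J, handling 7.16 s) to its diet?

No

Intake rate on the current diet: R = (0.931×5.87) / (1 + 0.931×3.35) = 5.465/4.119 = 1.327 J/s.
mayflies: E/h = 4.91/7.16 = 0.6858 J/s.
0.6858 < 1.327, so adding mayflies would lower the average — exclude it.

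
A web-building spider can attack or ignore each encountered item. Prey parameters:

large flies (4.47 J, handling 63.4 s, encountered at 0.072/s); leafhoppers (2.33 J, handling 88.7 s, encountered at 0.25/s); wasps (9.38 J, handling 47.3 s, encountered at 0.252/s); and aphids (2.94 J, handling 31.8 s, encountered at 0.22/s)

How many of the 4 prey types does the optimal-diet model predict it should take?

1

Rank by E/h (J/s): wasps 0.198, aphids 0.0925, large flies 0.0705, leafhoppers 0.0263. Include each in turn until the next type's E/h falls below the running intake rate.
Rate on top 1: 0.183. aphids: 0.0925 < 0.183 → exclude; stop.
Optimal diet: wasps — 1 of 4 types.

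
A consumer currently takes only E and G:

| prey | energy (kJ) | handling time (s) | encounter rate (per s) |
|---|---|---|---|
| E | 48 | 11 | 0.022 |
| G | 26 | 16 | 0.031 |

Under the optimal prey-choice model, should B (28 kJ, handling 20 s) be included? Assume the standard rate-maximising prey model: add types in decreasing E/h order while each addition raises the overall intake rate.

Yes

Current rate: (0.022×48 + 0.031×26)/(1 + 0.022×11 + 0.031×16) = 1.071 kJ/s.
Profitability of B: 28/20 = 1.4 kJ/s.
1.4 > 1.071, so adding B raises the average — include it.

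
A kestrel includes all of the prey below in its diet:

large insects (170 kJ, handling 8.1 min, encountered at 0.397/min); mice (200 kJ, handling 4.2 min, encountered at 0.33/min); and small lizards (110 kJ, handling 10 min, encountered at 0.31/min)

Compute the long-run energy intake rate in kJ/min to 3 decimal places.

R = (0.397×170 + 0.33×200 + 0.31×110) / (1 + 0.397×8.1 + 0.33×4.2 + 0.31×10) = 167.6/8.702 = 19.26 kJ/min.

19.259 kJ/min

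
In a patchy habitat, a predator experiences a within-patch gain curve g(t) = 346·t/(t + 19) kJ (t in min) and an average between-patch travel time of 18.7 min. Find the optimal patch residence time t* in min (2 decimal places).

18.85 min

Maximise g(t)/(T+t): set derivative to zero → g'(t)(T+t) = g(t).
g'(t) = 346·19/(t + 19)². Setting 346·19/(t+19)² = 346t/[(t+19)(18.7+t)] gives 19(18.7+t) = t(t+19), so t² = 19×18.7 = 355.3.
t* = √355.3 = 18.85 min.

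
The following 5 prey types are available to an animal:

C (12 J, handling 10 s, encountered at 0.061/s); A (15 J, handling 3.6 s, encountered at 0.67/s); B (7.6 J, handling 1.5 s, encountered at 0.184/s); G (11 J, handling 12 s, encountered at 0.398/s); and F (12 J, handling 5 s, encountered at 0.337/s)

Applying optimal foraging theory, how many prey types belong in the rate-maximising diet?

2

Rank by E/h (J/s): B 5.07, A 4.17, F 2.4, C 1.2, G 0.917. Include each in turn until the next type's E/h falls below the running intake rate.
Rate on top 1: 1.096. A: 4.17 > 1.096 → include.
Rate on top 2: 3.104. F: 2.4 < 3.104 → exclude; stop.
Optimal diet: B, A — 2 of 5 types.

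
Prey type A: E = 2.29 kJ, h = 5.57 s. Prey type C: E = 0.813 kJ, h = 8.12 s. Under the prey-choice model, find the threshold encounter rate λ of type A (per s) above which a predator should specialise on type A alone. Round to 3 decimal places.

The zero-one rule: include type C iff E₂/h₂ > λE₁/(1+λh₁). Equality gives the switch point.
λE₁h₂ = E₂ + λE₂h₁ ⇒ λ = E₂/(E₁h₂ − E₂h₁) = 0.813/(18.59 − 4.528) = 0.0578 per s.

0.058 per s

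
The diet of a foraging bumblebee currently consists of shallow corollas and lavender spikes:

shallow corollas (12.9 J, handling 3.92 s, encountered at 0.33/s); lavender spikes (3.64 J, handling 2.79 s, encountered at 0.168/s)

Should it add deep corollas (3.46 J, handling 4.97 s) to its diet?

No

Current rate: (0.33×12.9 + 0.168×3.64)/(1 + 0.33×3.92 + 0.168×2.79) = 1.762 J/s.
deep corollas: E/h = 3.46/4.97 = 0.6962 J/s.
Since 0.6962 < R, time spent handling deep corollas is better spent searching.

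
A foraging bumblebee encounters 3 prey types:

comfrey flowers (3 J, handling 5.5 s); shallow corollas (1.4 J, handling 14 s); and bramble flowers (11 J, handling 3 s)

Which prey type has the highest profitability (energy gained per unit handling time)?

Profitability E/h (J/s): comfrey flowers = 3/5.5 = 0.545, shallow corollas = 1.4/14 = 0.1, bramble flowers = 11/3 = 3.67.
Ranked: bramble flowers > comfrey flowers > shallow corollas.

bramble flowers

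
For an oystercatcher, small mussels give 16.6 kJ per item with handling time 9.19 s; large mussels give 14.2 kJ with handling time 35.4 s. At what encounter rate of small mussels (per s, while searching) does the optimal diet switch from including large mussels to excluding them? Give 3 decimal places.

The zero-one rule: include large mussels iff E₂/h₂ > λE₁/(1+λh₁). Equality gives the switch point.
λE₁h₂ = E₂ + λE₂h₁ ⇒ λ = E₂/(E₁h₂ − E₂h₁) = 14.2/(587.6 − 130.5) = 0.03106 per s.

0.031 per s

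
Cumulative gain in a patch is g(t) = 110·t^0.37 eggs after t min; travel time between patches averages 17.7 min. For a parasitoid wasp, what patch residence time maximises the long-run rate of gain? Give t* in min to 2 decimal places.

By the marginal value theorem, leave when the instantaneous gain rate g'(t) equals the habitat-wide average g(t)/(T + t).
g'(t) = 0.37·110·t^-0.63. Setting 0.37·110·t^-0.63 = 110·t^0.37/(17.7+t) gives 0.37(17.7+t) = t, so 0.63·t = 0.37×17.7.
t* = 0.37×17.7/0.63 = 10.4 min.

10.40 min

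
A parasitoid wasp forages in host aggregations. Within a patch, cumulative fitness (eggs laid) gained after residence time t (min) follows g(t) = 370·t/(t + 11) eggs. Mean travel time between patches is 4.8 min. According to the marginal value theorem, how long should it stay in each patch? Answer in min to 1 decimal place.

Optimal t* satisfies g'(t*) = g(t*)/(T + t*).
g'(t) = 370·11/(t + 11)². Setting 370·11/(t+11)² = 370t/[(t+11)(4.8+t)] gives 11(4.8+t) = t(t+11), so t² = 11×4.8 = 52.8.
t* = √52.8 = 7.266 min.

7.3 min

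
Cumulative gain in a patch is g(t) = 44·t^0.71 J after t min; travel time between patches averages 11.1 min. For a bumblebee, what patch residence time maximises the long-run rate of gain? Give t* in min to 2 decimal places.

By the marginal value theorem, leave when the instantaneous gain rate g'(t) equals the habitat-wide average g(t)/(T + t).
g'(t) = 0.71·44·t^-0.29. Setting 0.71·44·t^-0.29 = 44·t^0.71/(11.1+t) gives 0.71(11.1+t) = t, so 0.29·t = 0.71×11.1.
t* = 0.71×11.1/0.29 = 27.18 min.

27.18 min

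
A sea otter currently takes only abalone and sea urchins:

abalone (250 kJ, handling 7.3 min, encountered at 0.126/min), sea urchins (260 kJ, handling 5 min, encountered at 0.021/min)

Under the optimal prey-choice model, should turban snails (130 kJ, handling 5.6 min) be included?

Yes

On abalone and sea urchins alone, R = ΣλE/(1+Σλh) = 36.96/2.025 = 18.25 kJ/min.
turban snails: E/h = 130/5.6 = 23.21 kJ/min.
Since 23.21 > R, including turban snails increases the long-run rate.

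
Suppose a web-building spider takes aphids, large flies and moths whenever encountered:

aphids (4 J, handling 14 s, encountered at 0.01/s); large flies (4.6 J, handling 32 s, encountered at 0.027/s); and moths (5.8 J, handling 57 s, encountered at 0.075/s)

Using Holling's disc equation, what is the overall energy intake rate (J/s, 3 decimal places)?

R = Σλ_iE_i / (1 + Σλ_ih_i)
Numerator: 0.01×4 + 0.027×4.6 + 0.075×5.8 = 0.5992
Denominator: 1 + 0.01×14 + 0.027×32 + 0.075×57 = 6.279
R = 0.5992/6.279 = 0.09543 J/s

0.095 J/s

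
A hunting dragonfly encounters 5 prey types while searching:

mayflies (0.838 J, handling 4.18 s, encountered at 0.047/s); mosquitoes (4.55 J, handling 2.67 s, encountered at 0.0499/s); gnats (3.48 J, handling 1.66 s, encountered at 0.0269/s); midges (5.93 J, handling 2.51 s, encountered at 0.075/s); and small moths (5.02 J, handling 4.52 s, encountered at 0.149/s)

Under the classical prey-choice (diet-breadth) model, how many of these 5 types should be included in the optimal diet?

4

Profitabilities (E/h, J/s): midges 2.36, gnats 2.1, mosquitoes 1.7, small moths 1.11, mayflies 0.2. Add prey in this order while the next type's profitability exceeds the intake rate on those already taken.
Rate on top 1: 0.3743. gnats: 2.1 > 0.3743 → include.
Rate on top 2: 0.4367. mosquitoes: 1.7 > 0.4367 → include.
Rate on top 3: 0.5603. small moths: 1.11 > 0.5603 → include.
Rate on top 4: 0.742. mayflies: 0.2 < 0.742 → exclude; stop.
Optimal diet: midges, gnats, mosquitoes, small moths — 4 of 5 types.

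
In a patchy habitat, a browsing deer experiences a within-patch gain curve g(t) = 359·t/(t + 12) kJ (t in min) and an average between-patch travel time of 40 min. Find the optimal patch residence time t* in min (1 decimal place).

Maximise g(t)/(T+t): set derivative to zero → g'(t)(T+t) = g(t).
g'(t) = 359·12/(t + 12)². Setting 359·12/(t+12)² = 359t/[(t+12)(40+t)] gives 12(40+t) = t(t+12), so t² = 12×40 = 480.
t* = √480 = 21.91 min.

21.9 min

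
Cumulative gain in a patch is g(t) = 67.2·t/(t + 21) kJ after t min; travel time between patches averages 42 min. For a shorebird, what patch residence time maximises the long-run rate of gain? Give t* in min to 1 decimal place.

Optimal t* satisfies g'(t*) = g(t*)/(T + t*).
g'(t) = 67.2·21/(t + 21)². Setting 67.2·21/(t+21)² = 67.2t/[(t+21)(42+t)] gives 21(42+t) = t(t+21), so t² = 21×42 = 882.
t* = √882 = 29.7 min.

29.7 min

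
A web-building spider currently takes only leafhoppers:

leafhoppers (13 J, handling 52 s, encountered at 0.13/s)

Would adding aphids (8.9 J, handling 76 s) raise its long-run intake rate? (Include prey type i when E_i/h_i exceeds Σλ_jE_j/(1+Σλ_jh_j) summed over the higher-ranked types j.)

Intake rate on the current diet: R = (0.13×13) / (1 + 0.13×52) = 1.69/7.76 = 0.2178 J/s.
Profitability of aphids: 8.9/76 = 0.1171 J/s.
Since 0.1171 < R, time spent handling aphids is better spent searching.

No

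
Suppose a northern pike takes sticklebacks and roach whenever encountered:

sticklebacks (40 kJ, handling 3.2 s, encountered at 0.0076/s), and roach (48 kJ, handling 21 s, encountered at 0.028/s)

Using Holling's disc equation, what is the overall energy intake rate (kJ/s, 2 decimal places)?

1.02 kJ/s

R = (0.0076×40 + 0.028×48) / (1 + 0.0076×3.2 + 0.028×21) = 1.648/1.612 = 1.022 kJ/s.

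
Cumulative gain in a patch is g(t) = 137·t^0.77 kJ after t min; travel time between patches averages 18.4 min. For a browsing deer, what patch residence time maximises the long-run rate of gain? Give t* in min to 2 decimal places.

By the marginal value theorem, leave when the instantaneous gain rate g'(t) equals the habitat-wide average g(t)/(T + t).
g'(t) = 0.77·137·t^-0.23. Setting 0.77·137·t^-0.23 = 137·t^0.77/(18.4+t) gives 0.77(18.4+t) = t, so 0.23·t = 0.77×18.4.
t* = 0.77×18.4/0.23 = 61.6 min.

61.60 min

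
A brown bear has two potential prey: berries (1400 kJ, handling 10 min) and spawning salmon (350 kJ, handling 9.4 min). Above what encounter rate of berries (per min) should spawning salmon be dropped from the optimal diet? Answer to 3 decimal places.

The zero-one rule: include spawning salmon iff E₂/h₂ > λE₁/(1+λh₁). Equality gives the switch point.
λE₁h₂ = E₂ + λE₂h₁ ⇒ λ = E₂/(E₁h₂ − E₂h₁) = 350/(1.316e+04 − 3500) = 0.03623 per min.

0.036 per min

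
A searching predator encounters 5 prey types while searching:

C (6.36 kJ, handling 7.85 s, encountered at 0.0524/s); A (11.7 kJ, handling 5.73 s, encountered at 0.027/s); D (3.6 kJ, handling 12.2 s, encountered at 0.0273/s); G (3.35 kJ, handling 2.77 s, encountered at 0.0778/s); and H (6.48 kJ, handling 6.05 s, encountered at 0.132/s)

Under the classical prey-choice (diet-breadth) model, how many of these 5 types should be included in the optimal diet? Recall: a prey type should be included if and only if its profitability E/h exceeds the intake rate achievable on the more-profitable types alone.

Profitabilities (E/h, kJ/s): A 2.04, G 1.21, H 1.07, C 0.81, D 0.295. Add prey in this order while the next type's profitability exceeds the intake rate on those already taken.
Rate on top 1: 0.2736. G: 1.21 > 0.2736 → include.
Rate on top 2: 0.4208. H: 1.07 > 0.4208 → include.
Rate on top 3: 0.6602. C: 0.81 > 0.6602 → include.
Rate on top 4: 0.6841. D: 0.295 < 0.6841 → exclude; stop.
Optimal diet: A, G, H, C — 4 of 5 types.

4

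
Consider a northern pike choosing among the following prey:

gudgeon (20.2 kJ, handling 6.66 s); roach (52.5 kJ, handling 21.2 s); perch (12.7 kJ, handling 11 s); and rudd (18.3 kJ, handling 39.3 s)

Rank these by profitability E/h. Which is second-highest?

Profitability E/h (kJ/s): gudgeon = 20.2/6.66 = 3.03, roach = 52.5/21.2 = 2.48, perch = 12.7/11 = 1.15, rudd = 18.3/39.3 = 0.466.
Ranked: gudgeon > roach > perch > rudd.

roach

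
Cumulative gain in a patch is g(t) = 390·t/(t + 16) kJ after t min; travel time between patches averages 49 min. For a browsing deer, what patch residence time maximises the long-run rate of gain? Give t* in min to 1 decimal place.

Optimal t* satisfies g'(t*) = g(t*)/(T + t*).
g'(t) = 390·16/(t + 16)². Setting 390·16/(t+16)² = 390t/[(t+16)(49+t)] gives 16(49+t) = t(t+16), so t² = 16×49 = 784.
t* = √784 = 28 min.

28.0 min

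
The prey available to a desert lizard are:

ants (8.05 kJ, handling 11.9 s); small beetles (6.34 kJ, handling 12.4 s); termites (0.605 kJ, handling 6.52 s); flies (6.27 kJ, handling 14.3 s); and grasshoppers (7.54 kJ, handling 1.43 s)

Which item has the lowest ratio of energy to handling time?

termites

Profitability E/h (kJ/s): ants = 8.05/11.9 = 0.676, small beetles = 6.34/12.4 = 0.511, termites = 0.605/6.52 = 0.0928, flies = 6.27/14.3 = 0.438, grasshoppers = 7.54/1.43 = 5.27.
Ranked: grasshoppers > ants > small beetles > flies > termites.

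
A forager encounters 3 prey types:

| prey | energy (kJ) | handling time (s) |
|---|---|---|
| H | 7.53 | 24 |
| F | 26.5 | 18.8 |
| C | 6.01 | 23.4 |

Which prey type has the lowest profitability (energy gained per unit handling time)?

In descending order of E/h:
F: 26.5/18.8 = 1.41 kJ/s
H: 7.53/24 = 0.314 kJ/s
C: 6.01/23.4 = 0.257 kJ/s

C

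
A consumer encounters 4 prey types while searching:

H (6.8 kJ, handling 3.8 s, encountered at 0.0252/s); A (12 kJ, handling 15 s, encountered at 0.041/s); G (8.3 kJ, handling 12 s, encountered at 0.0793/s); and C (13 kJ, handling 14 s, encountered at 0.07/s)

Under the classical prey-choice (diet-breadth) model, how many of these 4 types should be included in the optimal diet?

4

Profitabilities (E/h, kJ/s): H 1.79, C 0.929, A 0.8, G 0.692. Add prey in this order while the next type's profitability exceeds the intake rate on those already taken.
Rate on top 1: 0.1564. C: 0.929 > 0.1564 → include.
Rate on top 2: 0.5209. A: 0.8 > 0.5209 → include.
Rate on top 3: 0.5847. G: 0.692 > 0.5847 → include.
Optimal diet: H, C, A, G — 4 of 4 types.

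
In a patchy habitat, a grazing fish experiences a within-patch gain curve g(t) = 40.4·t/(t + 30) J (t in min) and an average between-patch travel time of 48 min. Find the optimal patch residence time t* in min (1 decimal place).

37.9 min

Optimal t* satisfies g'(t*) = g(t*)/(T + t*).
g'(t) = 40.4·30/(t + 30)². Setting 40.4·30/(t+30)² = 40.4t/[(t+30)(48+t)] gives 30(48+t) = t(t+30), so t² = 30×48 = 1440.
t* = √1440 = 37.95 min.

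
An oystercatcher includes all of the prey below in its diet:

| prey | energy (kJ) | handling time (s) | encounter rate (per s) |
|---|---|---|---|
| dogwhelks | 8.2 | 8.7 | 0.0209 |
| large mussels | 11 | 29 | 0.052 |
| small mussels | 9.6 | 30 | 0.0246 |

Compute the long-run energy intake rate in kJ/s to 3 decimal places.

0.286 kJ/s

R = (0.0209×8.2 + 0.052×11 + 0.0246×9.6) / (1 + 0.0209×8.7 + 0.052×29 + 0.0246×30) = 0.9795/3.428 = 0.2858 kJ/s.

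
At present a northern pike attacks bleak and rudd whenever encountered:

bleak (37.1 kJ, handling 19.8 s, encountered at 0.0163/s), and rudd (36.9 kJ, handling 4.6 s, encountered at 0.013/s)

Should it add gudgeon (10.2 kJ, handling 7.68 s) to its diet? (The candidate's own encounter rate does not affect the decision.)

Yes

Intake rate on the current diet: R = (0.0163×37.1 + 0.013×36.9) / (1 + 0.0163×19.8 + 0.013×4.6) = 1.084/1.383 = 0.7844 kJ/s.
Profitability of gudgeon: 10.2/7.68 = 1.328 kJ/s.
1.328 > 0.7844, so adding gudgeon raises the average — include it.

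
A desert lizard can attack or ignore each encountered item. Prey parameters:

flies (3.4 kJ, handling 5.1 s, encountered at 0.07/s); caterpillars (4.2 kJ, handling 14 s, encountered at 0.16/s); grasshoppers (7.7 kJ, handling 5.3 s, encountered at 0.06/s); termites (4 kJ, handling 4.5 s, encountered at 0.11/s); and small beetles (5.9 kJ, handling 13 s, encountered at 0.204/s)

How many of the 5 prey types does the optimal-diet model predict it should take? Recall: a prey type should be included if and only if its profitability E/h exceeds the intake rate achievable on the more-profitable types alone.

Profitabilities (E/h, kJ/s): grasshoppers 1.45, termites 0.889, flies 0.667, small beetles 0.454, caterpillars 0.3. Add prey in this order while the next type's profitability exceeds the intake rate on those already taken.
Rate on top 1: 0.3505. termites: 0.889 > 0.3505 → include.
Rate on top 2: 0.4975. flies: 0.667 > 0.4975 → include.
Rate on top 3: 0.5253. small beetles: 0.454 < 0.5253 → exclude; stop.
Optimal diet: grasshoppers, termites, flies — 3 of 5 types.

3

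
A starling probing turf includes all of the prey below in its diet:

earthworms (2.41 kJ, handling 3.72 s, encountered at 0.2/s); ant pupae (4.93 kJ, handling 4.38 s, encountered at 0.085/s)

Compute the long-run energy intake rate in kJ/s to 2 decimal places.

0.43 kJ/s

R = Σλ_iE_i / (1 + Σλ_ih_i)
Numerator: 0.2×2.41 + 0.085×4.93 = 0.9011
Denominator: 1 + 0.2×3.72 + 0.085×4.38 = 2.116
R = 0.9011/2.116 = 0.4258 kJ/s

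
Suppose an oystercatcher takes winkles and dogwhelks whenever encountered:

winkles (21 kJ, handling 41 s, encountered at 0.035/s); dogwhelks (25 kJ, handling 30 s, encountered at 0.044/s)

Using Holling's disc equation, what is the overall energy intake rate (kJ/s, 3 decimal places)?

0.489 kJ/s

R = (0.035×21 + 0.044×25) / (1 + 0.035×41 + 0.044×30) = 1.835/3.755 = 0.4887 kJ/s.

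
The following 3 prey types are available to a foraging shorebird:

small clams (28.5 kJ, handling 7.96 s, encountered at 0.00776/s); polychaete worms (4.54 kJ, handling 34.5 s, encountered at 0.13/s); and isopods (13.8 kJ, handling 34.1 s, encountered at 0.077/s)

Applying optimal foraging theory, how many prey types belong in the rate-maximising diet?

2

Rank by E/h (kJ/s): small clams 3.58, isopods 0.405, polychaete worms 0.132. Include each in turn until the next type's E/h falls below the running intake rate.
Rate on top 1: 0.2083. isopods: 0.405 > 0.2083 → include.
Rate on top 2: 0.3481. polychaete worms: 0.132 < 0.3481 → exclude; stop.
Optimal diet: small clams, isopods — 2 of 3 types.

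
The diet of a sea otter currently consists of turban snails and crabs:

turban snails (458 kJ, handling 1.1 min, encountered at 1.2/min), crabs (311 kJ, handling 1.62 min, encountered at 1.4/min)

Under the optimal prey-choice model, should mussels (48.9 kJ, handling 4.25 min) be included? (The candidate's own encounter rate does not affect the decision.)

Current rate: (1.2×458 + 1.4×311)/(1 + 1.2×1.1 + 1.4×1.62) = 214.7 kJ/min.
mussels: E/h = 48.9/4.25 = 11.51 kJ/min.
Since 11.51 < R, time spent handling mussels is better spent searching.

No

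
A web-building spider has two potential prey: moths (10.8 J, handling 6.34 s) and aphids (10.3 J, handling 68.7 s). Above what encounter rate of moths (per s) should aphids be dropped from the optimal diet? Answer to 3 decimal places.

At the threshold, the rate on moths alone equals the profitability of aphids: λ·10.8/(1 + λ·6.34) = 10.3/68.7 = 0.1499.
Rearranging, λ(10.8 − 0.1499×6.34) = 0.1499, so λ = 0.1499/9.849 = 0.01522 per s.

0.015 per s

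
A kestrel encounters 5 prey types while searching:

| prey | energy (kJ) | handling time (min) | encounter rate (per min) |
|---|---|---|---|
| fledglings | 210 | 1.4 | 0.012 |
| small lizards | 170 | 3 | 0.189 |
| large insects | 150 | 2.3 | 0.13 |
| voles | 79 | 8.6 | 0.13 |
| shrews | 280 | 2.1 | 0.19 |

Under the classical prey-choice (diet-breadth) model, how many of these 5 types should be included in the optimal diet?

4

Rank by E/h (kJ/min): fledglings 150, shrews 133, large insects 65.2, small lizards 56.7, voles 9.19. Include each in turn until the next type's E/h falls below the running intake rate.
Rate on top 1: 2.478. shrews: 133 > 2.478 → include.
Rate on top 2: 39.36. large insects: 65.2 > 39.36 → include.
Rate on top 3: 43.87. small lizards: 56.7 > 43.87 → include.
Rate on top 4: 47.05. voles: 9.19 < 47.05 → exclude; stop.
Optimal diet: fledglings, shrews, large insects, small lizards — 4 of 5 types.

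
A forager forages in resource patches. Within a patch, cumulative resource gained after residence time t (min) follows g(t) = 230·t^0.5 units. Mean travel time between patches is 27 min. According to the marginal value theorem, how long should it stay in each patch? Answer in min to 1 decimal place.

By the marginal value theorem, leave when the instantaneous gain rate g'(t) equals the habitat-wide average g(t)/(T + t).
g'(t) = 0.5·230·t^-0.5. Setting 0.5·230·t^-0.5 = 230·t^0.5/(27+t) gives 0.5(27+t) = t, so 0.50·t = 0.5×27.
t* = 0.5×27/0.50 = 27 min.

27.0 min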